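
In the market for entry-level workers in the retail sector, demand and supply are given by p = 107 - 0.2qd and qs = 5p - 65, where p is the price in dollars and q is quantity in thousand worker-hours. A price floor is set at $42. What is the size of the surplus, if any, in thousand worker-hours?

0

Rearranging demand gives qd = 535 - 5p. Equilibrium: 535 - 5p = 5p - 65, so 600 = 10p and p* = 60, q* = 235.
Since 42 is below p* = 60, the floor does not bind and the free-market outcome prevails.
Since the control does not bind, there is no surplus.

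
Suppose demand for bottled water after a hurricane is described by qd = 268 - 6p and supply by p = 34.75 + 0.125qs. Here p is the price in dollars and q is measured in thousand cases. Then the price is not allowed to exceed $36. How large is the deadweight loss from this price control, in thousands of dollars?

Rearranging supply gives qs = 8p - 278. In a free market, 268 - 6p = 8p - 278 gives the equilibrium p* = 39, q* = 34.
The ceiling of 36 is below the equilibrium price 39, so it binds.
At p = 36: qd = 268 - 6·36 = 52 and qs = 8·36 - 278 = 10.
Quantity traded falls to 10. At q = 10 the demand price is (268 - 10)/6 = 43 and the supply price is (278 + 10)/8 = 36.
Deadweight loss = ½ · (43 - 36) · (34 - 10) = ½ · 7 · 24 = 84.

84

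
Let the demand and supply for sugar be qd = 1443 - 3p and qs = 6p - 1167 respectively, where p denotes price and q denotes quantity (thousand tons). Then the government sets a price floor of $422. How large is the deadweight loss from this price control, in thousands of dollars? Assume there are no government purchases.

In a free market, 1443 - 3p = 6p - 1167 gives the equilibrium p* = 290, q* = 573.
Because the floor (422) lies above the market-clearing price, it is binding.
At p = 422: qd = 1443 - 3·422 = 177 and qs = 6·422 - 1167 = 1365.
Quantity traded falls to 177. At q = 177 the demand price is (1443 - 177)/3 = 422 and the supply price is (1167 + 177)/6 = 224.
Deadweight loss = ½ · (422 - 224) · (573 - 177) = ½ · 198 · 396 = 39204.

39204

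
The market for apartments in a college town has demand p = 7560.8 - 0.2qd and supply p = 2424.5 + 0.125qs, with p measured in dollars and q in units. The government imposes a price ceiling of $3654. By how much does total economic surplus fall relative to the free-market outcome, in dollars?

Rearranging demand gives qd = 37804 - 5p; rearranging supply gives qs = 8p - 19396. Setting quantity demanded equal to quantity supplied, 37804 - 5p = 8p - 19396, gives p* = 4400 and q* = 15804.
Because the ceiling (3654) lies below the market-clearing price, it is binding.
At p = 3654: qd = 37804 - 5·3654 = 19534 and qs = 8·3654 - 19396 = 9836.
Quantity traded falls to 9836. At q = 9836 the demand price is (37804 - 9836)/5 = 5593.6 and the supply price is (19396 + 9836)/8 = 3654.
Deadweight loss = ½ · (5593.6 - 3654) · (15804 - 9836) = ½ · 1939.6 · 5968 = 5787766.4.

5787766.4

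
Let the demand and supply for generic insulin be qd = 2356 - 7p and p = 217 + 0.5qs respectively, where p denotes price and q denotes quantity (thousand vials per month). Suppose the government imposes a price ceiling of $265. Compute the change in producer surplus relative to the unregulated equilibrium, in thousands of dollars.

Rearranging supply gives qs = 2p - 434. Without the control the market clears where 2356 - 7p = 2p - 434, i.e. p* = 310 and q* = 186.
Since 265 < 310, the ceiling is binding.
At p = 265: qd = 2356 - 7·265 = 501 and qs = 2·265 - 434 = 96.
Producer surplus without the control is ½ · (310 - 217) · 186 = 8649.
With the ceiling, producers sell 96 units at 265, so PS = ½ · (265 - 217) · 96 = 2304.
Change in producer surplus = 2304 - 8649 = -6345.

-6345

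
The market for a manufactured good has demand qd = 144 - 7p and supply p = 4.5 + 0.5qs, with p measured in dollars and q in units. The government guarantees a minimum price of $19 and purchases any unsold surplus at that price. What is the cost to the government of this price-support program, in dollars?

342

Rearranging supply gives qs = 2p - 9. Without the control the market clears where 144 - 7p = 2p - 9, i.e. p* = 17 and q* = 25.
Since 19 > 17, the floor is binding.
At p = 19: qd = 144 - 7·19 = 11 and qs = 2·19 - 9 = 29.
Surplus = qs - qd = 18.
Government expenditure = surplus × support price = 18 × 19 = 342.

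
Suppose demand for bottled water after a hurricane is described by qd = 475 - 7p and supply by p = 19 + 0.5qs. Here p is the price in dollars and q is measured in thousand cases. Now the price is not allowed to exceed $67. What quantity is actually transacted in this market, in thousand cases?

Rearranging supply gives qs = 2p - 38. Equilibrium: 475 - 7p = 2p - 38, so 513 = 9p and p* = 57, q* = 76.
The ceiling of 67 is above the equilibrium price 57, so it is not binding; the market clears at p* = 57, q* = 76.

76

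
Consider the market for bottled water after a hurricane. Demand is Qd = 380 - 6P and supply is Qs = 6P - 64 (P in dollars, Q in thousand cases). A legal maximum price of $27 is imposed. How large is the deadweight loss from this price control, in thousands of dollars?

600

Setting quantity demanded equal to quantity supplied, 380 - 6P = 6P - 64, gives P* = 37 and Q* = 158.
The ceiling of 27 is below the equilibrium price 37, so it binds.
At P = 27: Qd = 380 - 6·27 = 218 and Qs = 6·27 - 64 = 98.
Quantity traded falls to 98. At Q = 98 the demand price is (380 - 98)/6 = 47 and the supply price is (64 + 98)/6 = 27.
Deadweight loss = ½ · (47 - 27) · (158 - 98) = ½ · 20 · 60 = 600.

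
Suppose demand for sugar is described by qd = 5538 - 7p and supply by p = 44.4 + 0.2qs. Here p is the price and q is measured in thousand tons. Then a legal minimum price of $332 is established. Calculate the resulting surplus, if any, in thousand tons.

0

Rearranging supply gives qs = 5p - 222. In a free market, 5538 - 7p = 5p - 222 gives the equilibrium p* = 480, q* = 2178.
Since 332 is below p* = 480, the floor does not bind and the free-market outcome prevails.
Since the control does not bind, there is no surplus.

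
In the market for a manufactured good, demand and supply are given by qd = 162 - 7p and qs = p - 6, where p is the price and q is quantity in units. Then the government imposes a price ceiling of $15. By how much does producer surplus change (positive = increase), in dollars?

Equilibrium: 162 - 7p = p - 6, so 168 = 8p and p* = 21, q* = 15.
The ceiling of 15 is below the equilibrium price 21, so it binds.
At p = 15: qd = 162 - 7·15 = 57 and qs = 15 - 6 = 9.
Producer surplus without the control is ½ · (21 - 6) · 15 = 112.5.
With the ceiling, producers sell 9 units at 15, so PS = ½ · (15 - 6) · 9 = 40.5.
Change in producer surplus = 40.5 - 112.5 = -72.

-72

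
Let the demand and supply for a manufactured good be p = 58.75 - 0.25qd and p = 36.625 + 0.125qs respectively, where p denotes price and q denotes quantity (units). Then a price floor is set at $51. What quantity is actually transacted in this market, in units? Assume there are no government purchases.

31

Rearranging demand gives qd = 235 - 4p; rearranging supply gives qs = 8p - 293. In a free market, 235 - 4p = 8p - 293 gives the equilibrium p* = 44, q* = 59.
Since 51 > 44, the floor is binding.
At p = 51: qd = 235 - 4·51 = 31 and qs = 8·51 - 293 = 115.
The quantity actually transacted is the short side, demand: 31.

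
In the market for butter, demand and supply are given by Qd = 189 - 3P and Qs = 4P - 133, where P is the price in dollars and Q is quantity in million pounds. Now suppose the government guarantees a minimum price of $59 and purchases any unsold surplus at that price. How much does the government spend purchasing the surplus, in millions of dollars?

5369

Equilibrium: 189 - 3P = 4P - 133, so 322 = 7P and P* = 46, Q* = 51.
Since 59 > 46, the floor is binding.
At P = 59: Qd = 189 - 3·59 = 12 and Qs = 4·59 - 133 = 103.
Surplus = Qs - Qd = 91.
Government expenditure = surplus × support price = 91 × 59 = 5369.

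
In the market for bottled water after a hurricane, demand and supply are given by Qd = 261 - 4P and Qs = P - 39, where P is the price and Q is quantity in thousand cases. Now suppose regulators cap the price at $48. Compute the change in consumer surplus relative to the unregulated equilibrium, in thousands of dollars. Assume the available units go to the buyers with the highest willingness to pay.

90

Equilibrium: 261 - 4P = P - 39, so 300 = 5P and P* = 60, Q* = 21.
The ceiling of 48 is below the equilibrium price 60, so it binds.
At P = 48: Qd = 261 - 4·48 = 69 and Qs = 48 - 39 = 9.
Consumer surplus without the control is ½ · (65.25 - 60) · 21 = 55.125.
With the ceiling, 9 units are sold at 48 (assume they go to the highest-value buyers). The demand price at Q = 9 is 63, so CS = ½ · [(65.25 - 48) + (63 - 48)] · 9 = 145.125.
Change in consumer surplus = 145.125 - 55.125 = 90.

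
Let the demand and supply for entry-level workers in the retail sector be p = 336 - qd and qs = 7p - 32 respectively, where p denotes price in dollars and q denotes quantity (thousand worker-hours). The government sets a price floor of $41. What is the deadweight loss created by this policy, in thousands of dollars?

Rearranging demand gives qd = 336 - p. Setting quantity demanded equal to quantity supplied, 336 - p = 7p - 32, gives p* = 46 and q* = 290.
The floor of 41 is below the equilibrium price 46, so it is not binding; the market clears at p* = 46, q* = 290.
Since the control does not bind, no trades are prevented and deadweight loss is zero.

0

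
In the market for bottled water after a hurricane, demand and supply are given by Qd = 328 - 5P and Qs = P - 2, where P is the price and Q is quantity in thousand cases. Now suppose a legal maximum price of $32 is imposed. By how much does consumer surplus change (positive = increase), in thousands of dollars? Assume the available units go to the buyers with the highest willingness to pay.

637.1

Equilibrium: 328 - 5P = P - 2, so 330 = 6P and P* = 55, Q* = 53.
The ceiling of 32 is below the equilibrium price 55, so it binds.
At P = 32: Qd = 328 - 5·32 = 168 and Qs = 32 - 2 = 30.
Consumer surplus without the control is ½ · (65.6 - 55) · 53 = 280.9.
With the ceiling, 30 units are sold at 32 (assume they go to the highest-value buyers). The demand price at Q = 30 is 59.6, so CS = ½ · [(65.6 - 32) + (59.6 - 32)] · 30 = 918.
Change in consumer surplus = 918 - 280.9 = 637.1.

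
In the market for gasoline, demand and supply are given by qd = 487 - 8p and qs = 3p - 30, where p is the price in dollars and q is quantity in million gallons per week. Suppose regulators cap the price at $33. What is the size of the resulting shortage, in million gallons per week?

154

Without the control the market clears where 487 - 8p = 3p - 30, i.e. p* = 47 and q* = 111.
The ceiling of 33 is below the equilibrium price 47, so it binds.
At p = 33: qd = 487 - 8·33 = 223 and qs = 3·33 - 30 = 69.
Shortage = qd - qs = 223 - 69 = 154.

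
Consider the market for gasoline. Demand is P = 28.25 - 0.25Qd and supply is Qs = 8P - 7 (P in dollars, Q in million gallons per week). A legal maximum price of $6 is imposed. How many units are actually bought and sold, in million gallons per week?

Rearranging demand gives Qd = 113 - 4P. Setting quantity demanded equal to quantity supplied, 113 - 4P = 8P - 7, gives P* = 10 and Q* = 73.
Because the ceiling (6) lies below the market-clearing price, it is binding.
At P = 6: Qd = 113 - 4·6 = 89 and Qs = 8·6 - 7 = 41.
The quantity actually transacted is the short side, supply: 41.

41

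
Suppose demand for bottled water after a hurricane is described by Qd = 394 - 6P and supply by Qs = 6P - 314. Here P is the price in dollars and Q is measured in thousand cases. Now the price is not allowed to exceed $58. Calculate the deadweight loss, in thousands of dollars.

6

Setting quantity demanded equal to quantity supplied, 394 - 6P = 6P - 314, gives P* = 59 and Q* = 40.
Because the ceiling (58) lies below the market-clearing price, it is binding.
At P = 58: Qd = 394 - 6·58 = 46 and Qs = 6·58 - 314 = 34.
Quantity traded falls to 34. At Q = 34 the demand price is (394 - 34)/6 = 60 and the supply price is (314 + 34)/6 = 58.
Deadweight loss = ½ · (60 - 58) · (40 - 34) = ½ · 2 · 6 = 6.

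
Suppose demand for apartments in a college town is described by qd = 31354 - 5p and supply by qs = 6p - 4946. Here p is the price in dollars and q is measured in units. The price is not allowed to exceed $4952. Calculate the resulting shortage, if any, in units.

0

Without the control the market clears where 31354 - 5p = 6p - 4946, i.e. p* = 3300 and q* = 14854.
Since 4952 is above p* = 3300, the ceiling does not bind and the free-market outcome prevails.
Since the control does not bind, there is no shortage.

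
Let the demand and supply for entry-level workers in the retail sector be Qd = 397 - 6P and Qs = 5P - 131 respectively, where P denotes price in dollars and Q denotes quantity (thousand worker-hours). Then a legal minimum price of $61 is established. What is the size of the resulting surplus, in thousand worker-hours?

143

Setting quantity demanded equal to quantity supplied, 397 - 6P = 5P - 131, gives P* = 48 and Q* = 109.
Since 61 > 48, the floor is binding.
At P = 61: Qd = 397 - 6·61 = 31 and Qs = 5·61 - 131 = 174.
Surplus = Qs - Qd = 174 - 31 = 143.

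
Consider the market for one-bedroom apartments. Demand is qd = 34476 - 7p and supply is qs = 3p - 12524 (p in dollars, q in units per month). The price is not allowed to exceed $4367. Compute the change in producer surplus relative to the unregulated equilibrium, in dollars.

-358474.5

Setting quantity demanded equal to quantity supplied, 34476 - 7p = 3p - 12524, gives p* = 4700 and q* = 1576.
The ceiling of 4367 is below the equilibrium price 4700, so it binds.
At p = 4367: qd = 34476 - 7·4367 = 3907 and qs = 3·4367 - 12524 = 577.
Producer surplus without the control is ½ · (4700 - 12524/3) · 1576 = 1241888/3.
With the ceiling, producers sell 577 units at 4367, so PS = ½ · (4367 - 12524/3) · 577 = 332929/6.
Change in producer surplus = 332929/6 - 1241888/3 = -358474.5.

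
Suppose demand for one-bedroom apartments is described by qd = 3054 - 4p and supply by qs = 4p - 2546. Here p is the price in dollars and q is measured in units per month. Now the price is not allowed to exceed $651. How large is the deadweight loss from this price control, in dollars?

9604

In a free market, 3054 - 4p = 4p - 2546 gives the equilibrium p* = 700, q* = 254.
Because the ceiling (651) lies below the market-clearing price, it is binding.
At p = 651: qd = 3054 - 4·651 = 450 and qs = 4·651 - 2546 = 58.
Quantity traded falls to 58. At q = 58 the demand price is (3054 - 58)/4 = 749 and the supply price is (2546 + 58)/4 = 651.
Deadweight loss = ½ · (749 - 651) · (254 - 58) = ½ · 98 · 196 = 9604.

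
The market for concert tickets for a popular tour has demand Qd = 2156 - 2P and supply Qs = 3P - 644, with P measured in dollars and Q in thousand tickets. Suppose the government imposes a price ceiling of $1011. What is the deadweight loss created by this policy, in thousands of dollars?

Equilibrium: 2156 - 2P = 3P - 644, so 2800 = 5P and P* = 560, Q* = 1036.
Since 1011 is above P* = 560, the ceiling does not bind and the free-market outcome prevails.
Since the control does not bind, no trades are prevented and deadweight loss is zero.

0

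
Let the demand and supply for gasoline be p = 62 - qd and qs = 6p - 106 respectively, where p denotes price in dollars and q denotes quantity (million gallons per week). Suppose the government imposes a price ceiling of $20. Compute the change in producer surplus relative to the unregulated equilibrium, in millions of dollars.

Rearranging demand gives qd = 62 - p. Equilibrium: 62 - p = 6p - 106, so 168 = 7p and p* = 24, q* = 38.
The ceiling of 20 is below the equilibrium price 24, so it binds.
At p = 20: qd = 62 - 20 = 42 and qs = 6·20 - 106 = 14.
Producer surplus without the control is ½ · (24 - 53/3) · 38 = 361/3.
With the ceiling, producers sell 14 units at 20, so PS = ½ · (20 - 53/3) · 14 = 49/3.
Change in producer surplus = 49/3 - 361/3 = -104.

-104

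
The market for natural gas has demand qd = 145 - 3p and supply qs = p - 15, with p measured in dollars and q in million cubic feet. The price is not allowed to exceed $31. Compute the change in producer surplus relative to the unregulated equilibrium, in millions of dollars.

Equilibrium: 145 - 3p = p - 15, so 160 = 4p and p* = 40, q* = 25.
Since 31 < 40, the ceiling is binding.
At p = 31: qd = 145 - 3·31 = 52 and qs = 31 - 15 = 16.
Producer surplus without the control is ½ · (40 - 15) · 25 = 312.5.
With the ceiling, producers sell 16 units at 31, so PS = ½ · (31 - 15) · 16 = 128.
Change in producer surplus = 128 - 312.5 = -184.5.

-184.5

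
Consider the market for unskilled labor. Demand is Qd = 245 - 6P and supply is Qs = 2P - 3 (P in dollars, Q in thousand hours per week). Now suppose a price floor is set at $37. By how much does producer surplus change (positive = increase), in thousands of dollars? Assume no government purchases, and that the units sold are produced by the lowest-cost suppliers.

Without the control the market clears where 245 - 6P = 2P - 3, i.e. P* = 31 and Q* = 59.
The floor of 37 is above the equilibrium price 31, so it binds.
At P = 37: Qd = 245 - 6·37 = 23 and Qs = 2·37 - 3 = 71.
Producer surplus without the control is ½ · (31 - 1.5) · 59 = 870.25.
With the floor, 23 units are sold at 37. The supply price at Q = 23 is 13, so PS = ½ · [(37 - 1.5) + (37 - 13)] · 23 = 684.25.
Change in producer surplus = 684.25 - 870.25 = -186.

-186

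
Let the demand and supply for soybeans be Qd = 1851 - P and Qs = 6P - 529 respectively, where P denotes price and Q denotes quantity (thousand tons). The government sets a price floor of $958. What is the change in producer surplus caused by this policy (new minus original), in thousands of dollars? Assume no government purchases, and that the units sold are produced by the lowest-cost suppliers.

520047

Setting quantity demanded equal to quantity supplied, 1851 - P = 6P - 529, gives P* = 340 and Q* = 1511.
The floor of 958 is above the equilibrium price 340, so it binds.
At P = 958: Qd = 1851 - 958 = 893 and Qs = 6·958 - 529 = 5219.
Producer surplus without the control is ½ · (340 - 529/6) · 1511 = 2283121/12.
With the floor, 893 units are sold at 958. The supply price at Q = 893 is 237, so PS = ½ · [(958 - 529/6) + (958 - 237)] · 893 = 8523685/12.
Change in producer surplus = 8523685/12 - 2283121/12 = 520047.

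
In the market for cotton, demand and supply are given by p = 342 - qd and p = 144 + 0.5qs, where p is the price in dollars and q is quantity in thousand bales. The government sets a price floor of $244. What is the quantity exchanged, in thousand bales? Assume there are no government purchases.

98

Rearranging demand gives qd = 342 - p; rearranging supply gives qs = 2p - 288. Equilibrium: 342 - p = 2p - 288, so 630 = 3p and p* = 210, q* = 132.
Since 244 > 210, the floor is binding.
At p = 244: qd = 342 - 244 = 98 and qs = 2·244 - 288 = 200.
The quantity actually transacted is the short side, demand: 98.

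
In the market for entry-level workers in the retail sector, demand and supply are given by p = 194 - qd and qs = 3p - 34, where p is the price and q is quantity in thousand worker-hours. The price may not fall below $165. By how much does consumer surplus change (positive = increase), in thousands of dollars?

-8964

Rearranging demand gives qd = 194 - p. In a free market, 194 - p = 3p - 34 gives the equilibrium p* = 57, q* = 137.
Because the floor (165) lies above the market-clearing price, it is binding.
At p = 165: qd = 194 - 165 = 29 and qs = 3·165 - 34 = 461.
Consumer surplus without the control is ½ · (194 - 57) · 137 = 9384.5.
With the floor, consumers buy 29 units at 165, so CS = ½ · (194 - 165) · 29 = 420.5.
Change in consumer surplus = 420.5 - 9384.5 = -8964.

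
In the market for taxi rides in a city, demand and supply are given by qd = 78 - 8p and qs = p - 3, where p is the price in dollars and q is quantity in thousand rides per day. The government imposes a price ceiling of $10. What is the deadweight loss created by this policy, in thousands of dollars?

0

Without the control the market clears where 78 - 8p = p - 3, i.e. p* = 9 and q* = 6.
The ceiling of 10 is above the equilibrium price 9, so it is not binding; the market clears at p* = 9, q* = 6.
Since the control does not bind, no trades are prevented and deadweight loss is zero.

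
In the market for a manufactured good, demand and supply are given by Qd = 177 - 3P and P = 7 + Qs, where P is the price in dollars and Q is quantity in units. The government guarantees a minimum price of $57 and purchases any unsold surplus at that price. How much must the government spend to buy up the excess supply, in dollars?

Rearranging supply gives Qs = P - 7. Without the control the market clears where 177 - 3P = P - 7, i.e. P* = 46 and Q* = 39.
The floor of 57 is above the equilibrium price 46, so it binds.
At P = 57: Qd = 177 - 3·57 = 6 and Qs = 57 - 7 = 50.
Surplus = Qs - Qd = 44.
Government expenditure = surplus × support price = 44 × 57 = 2508.

2508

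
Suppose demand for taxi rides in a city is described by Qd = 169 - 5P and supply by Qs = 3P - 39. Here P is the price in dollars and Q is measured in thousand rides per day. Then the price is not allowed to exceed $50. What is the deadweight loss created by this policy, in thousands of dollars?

Setting quantity demanded equal to quantity supplied, 169 - 5P = 3P - 39, gives P* = 26 and Q* = 39.
Since 50 is above P* = 26, the ceiling does not bind and the free-market outcome prevails.
Since the control does not bind, no trades are prevented and deadweight loss is zero.

0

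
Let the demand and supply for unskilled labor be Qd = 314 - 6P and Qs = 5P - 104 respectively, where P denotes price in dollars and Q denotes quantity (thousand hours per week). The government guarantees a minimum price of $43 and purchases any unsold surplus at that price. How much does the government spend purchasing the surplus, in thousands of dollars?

2365

Without the control the market clears where 314 - 6P = 5P - 104, i.e. P* = 38 and Q* = 86.
The floor of 43 is above the equilibrium price 38, so it binds.
At P = 43: Qd = 314 - 6·43 = 56 and Qs = 5·43 - 104 = 111.
Surplus = Qs - Qd = 55.
Government expenditure = surplus × support price = 55 × 43 = 2365.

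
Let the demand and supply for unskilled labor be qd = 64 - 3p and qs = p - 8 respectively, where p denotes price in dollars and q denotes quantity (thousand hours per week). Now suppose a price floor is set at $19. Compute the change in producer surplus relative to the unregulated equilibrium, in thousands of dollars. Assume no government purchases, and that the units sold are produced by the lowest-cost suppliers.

2.5

In a free market, 64 - 3p = p - 8 gives the equilibrium p* = 18, q* = 10.
Since 19 > 18, the floor is binding.
At p = 19: qd = 64 - 3·19 = 7 and qs = 19 - 8 = 11.
Producer surplus without the control is ½ · (18 - 8) · 10 = 50.
With the floor, 7 units are sold at 19. The supply price at q = 7 is 15, so PS = ½ · [(19 - 8) + (19 - 15)] · 7 = 52.5.
Change in producer surplus = 52.5 - 50 = 2.5.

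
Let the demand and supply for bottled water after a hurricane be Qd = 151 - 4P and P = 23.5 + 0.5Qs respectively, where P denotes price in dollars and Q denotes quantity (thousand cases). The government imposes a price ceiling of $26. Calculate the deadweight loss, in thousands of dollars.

73.5

Rearranging supply gives Qs = 2P - 47. Without the control the market clears where 151 - 4P = 2P - 47, i.e. P* = 33 and Q* = 19.
The ceiling of 26 is below the equilibrium price 33, so it binds.
At P = 26: Qd = 151 - 4·26 = 47 and Qs = 2·26 - 47 = 5.
Quantity traded falls to 5. At Q = 5 the demand price is (151 - 5)/4 = 36.5 and the supply price is (47 + 5)/2 = 26.
Deadweight loss = ½ · (36.5 - 26) · (19 - 5) = ½ · 10.5 · 14 = 73.5.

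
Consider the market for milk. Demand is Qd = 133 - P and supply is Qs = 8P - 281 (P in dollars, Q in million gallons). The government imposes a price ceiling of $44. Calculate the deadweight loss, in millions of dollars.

144

Setting quantity demanded equal to quantity supplied, 133 - P = 8P - 281, gives P* = 46 and Q* = 87.
Since 44 < 46, the ceiling is binding.
At P = 44: Qd = 133 - 44 = 89 and Qs = 8·44 - 281 = 71.
Quantity traded falls to 71. At Q = 71 the demand price is 133 - 71 = 62 and the supply price is (281 + 71)/8 = 44.
Deadweight loss = ½ · (62 - 44) · (87 - 71) = ½ · 18 · 16 = 144.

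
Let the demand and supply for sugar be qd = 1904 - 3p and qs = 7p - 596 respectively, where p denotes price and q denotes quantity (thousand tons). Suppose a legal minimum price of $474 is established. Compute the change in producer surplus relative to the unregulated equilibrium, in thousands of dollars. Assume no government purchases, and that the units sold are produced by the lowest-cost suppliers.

75712

Equilibrium: 1904 - 3p = 7p - 596, so 2500 = 10p and p* = 250, q* = 1154.
Because the floor (474) lies above the market-clearing price, it is binding.
At p = 474: qd = 1904 - 3·474 = 482 and qs = 7·474 - 596 = 2722.
Producer surplus without the control is ½ · (250 - 596/7) · 1154 = 665858/7.
With the floor, 482 units are sold at 474. The supply price at q = 482 is 154, so PS = ½ · [(474 - 596/7) + (474 - 154)] · 482 = 1195842/7.
Change in producer surplus = 1195842/7 - 665858/7 = 75712.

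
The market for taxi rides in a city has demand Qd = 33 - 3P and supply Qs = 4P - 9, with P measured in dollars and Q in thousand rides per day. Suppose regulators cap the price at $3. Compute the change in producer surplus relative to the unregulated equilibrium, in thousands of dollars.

-27

Without the control the market clears where 33 - 3P = 4P - 9, i.e. P* = 6 and Q* = 15.
Because the ceiling (3) lies below the market-clearing price, it is binding.
At P = 3: Qd = 33 - 3·3 = 24 and Qs = 4·3 - 9 = 3.
Producer surplus without the control is ½ · (6 - 2.25) · 15 = 28.125.
With the ceiling, producers sell 3 units at 3, so PS = ½ · (3 - 2.25) · 3 = 1.125.
Change in producer surplus = 1.125 - 28.125 = -27.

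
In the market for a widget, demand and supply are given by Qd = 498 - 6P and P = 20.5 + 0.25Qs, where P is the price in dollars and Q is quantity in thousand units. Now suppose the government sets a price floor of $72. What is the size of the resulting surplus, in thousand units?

140

Rearranging supply gives Qs = 4P - 82. Setting quantity demanded equal to quantity supplied, 498 - 6P = 4P - 82, gives P* = 58 and Q* = 150.
The floor of 72 is above the equilibrium price 58, so it binds.
At P = 72: Qd = 498 - 6·72 = 66 and Qs = 4·72 - 82 = 206.
Surplus = Qs - Qd = 206 - 66 = 140.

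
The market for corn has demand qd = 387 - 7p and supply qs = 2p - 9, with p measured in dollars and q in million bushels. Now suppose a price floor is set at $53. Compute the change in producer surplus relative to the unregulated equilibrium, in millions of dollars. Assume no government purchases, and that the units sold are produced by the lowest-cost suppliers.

Equilibrium: 387 - 7p = 2p - 9, so 396 = 9p and p* = 44, q* = 79.
The floor of 53 is above the equilibrium price 44, so it binds.
At p = 53: qd = 387 - 7·53 = 16 and qs = 2·53 - 9 = 97.
Producer surplus without the control is ½ · (44 - 4.5) · 79 = 1560.25.
With the floor, 16 units are sold at 53. The supply price at q = 16 is 12.5, so PS = ½ · [(53 - 4.5) + (53 - 12.5)] · 16 = 712.
Change in producer surplus = 712 - 1560.25 = -848.25.

-848.25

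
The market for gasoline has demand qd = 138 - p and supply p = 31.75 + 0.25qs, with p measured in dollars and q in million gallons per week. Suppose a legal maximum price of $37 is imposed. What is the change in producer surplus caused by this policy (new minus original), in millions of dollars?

Rearranging supply gives qs = 4p - 127. Setting quantity demanded equal to quantity supplied, 138 - p = 4p - 127, gives p* = 53 and q* = 85.
Because the ceiling (37) lies below the market-clearing price, it is binding.
At p = 37: qd = 138 - 37 = 101 and qs = 4·37 - 127 = 21.
Producer surplus without the control is ½ · (53 - 31.75) · 85 = 903.125.
With the ceiling, producers sell 21 units at 37, so PS = ½ · (37 - 31.75) · 21 = 55.125.
Change in producer surplus = 55.125 - 903.125 = -848.

-848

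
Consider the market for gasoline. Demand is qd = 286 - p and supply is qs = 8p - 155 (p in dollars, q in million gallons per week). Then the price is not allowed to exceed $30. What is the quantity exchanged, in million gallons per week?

85

In a free market, 286 - p = 8p - 155 gives the equilibrium p* = 49, q* = 237.
The ceiling of 30 is below the equilibrium price 49, so it binds.
At p = 30: qd = 286 - 30 = 256 and qs = 8·30 - 155 = 85.
The quantity actually transacted is the short side, supply: 85.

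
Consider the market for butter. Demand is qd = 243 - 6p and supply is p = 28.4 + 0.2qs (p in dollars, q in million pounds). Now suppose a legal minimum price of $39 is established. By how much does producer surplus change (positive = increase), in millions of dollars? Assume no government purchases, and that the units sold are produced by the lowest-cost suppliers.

-21.6

Rearranging supply gives qs = 5p - 142. Equilibrium: 243 - 6p = 5p - 142, so 385 = 11p and p* = 35, q* = 33.
The floor of 39 is above the equilibrium price 35, so it binds.
At p = 39: qd = 243 - 6·39 = 9 and qs = 5·39 - 142 = 53.
Producer surplus without the control is ½ · (35 - 28.4) · 33 = 108.9.
With the floor, 9 units are sold at 39. The supply price at q = 9 is 30.2, so PS = ½ · [(39 - 28.4) + (39 - 30.2)] · 9 = 87.3.
Change in producer surplus = 87.3 - 108.9 = -21.6.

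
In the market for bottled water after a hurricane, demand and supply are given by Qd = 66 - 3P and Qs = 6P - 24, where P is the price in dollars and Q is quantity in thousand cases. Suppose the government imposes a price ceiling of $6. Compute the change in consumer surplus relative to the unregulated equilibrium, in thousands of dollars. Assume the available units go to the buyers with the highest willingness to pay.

-48

In a free market, 66 - 3P = 6P - 24 gives the equilibrium P* = 10, Q* = 36.
Because the ceiling (6) lies below the market-clearing price, it is binding.
At P = 6: Qd = 66 - 3·6 = 48 and Qs = 6·6 - 24 = 12.
Consumer surplus without the control is ½ · (22 - 10) · 36 = 216.
With the ceiling, 12 units are sold at 6 (assume they go to the highest-value buyers). The demand price at Q = 12 is 18, so CS = ½ · [(22 - 6) + (18 - 6)] · 12 = 168.
Change in consumer surplus = 168 - 216 = -48.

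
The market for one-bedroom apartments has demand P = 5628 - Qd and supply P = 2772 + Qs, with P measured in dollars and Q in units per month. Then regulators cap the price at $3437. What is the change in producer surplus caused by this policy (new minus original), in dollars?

-798479.5

Rearranging demand gives Qd = 5628 - P; rearranging supply gives Qs = P - 2772. Setting quantity demanded equal to quantity supplied, 5628 - P = P - 2772, gives P* = 4200 and Q* = 1428.
Since 3437 < 4200, the ceiling is binding.
At P = 3437: Qd = 5628 - 3437 = 2191 and Qs = 3437 - 2772 = 665.
Producer surplus without the control is ½ · (4200 - 2772) · 1428 = 1019592.
With the ceiling, producers sell 665 units at 3437, so PS = ½ · (3437 - 2772) · 665 = 221112.5.
Change in producer surplus = 221112.5 - 1019592 = -798479.5.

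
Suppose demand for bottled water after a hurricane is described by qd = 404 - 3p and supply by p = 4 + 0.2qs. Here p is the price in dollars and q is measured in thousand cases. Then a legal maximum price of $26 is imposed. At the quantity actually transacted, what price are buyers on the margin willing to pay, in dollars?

98

Rearranging supply gives qs = 5p - 20. Equilibrium: 404 - 3p = 5p - 20, so 424 = 8p and p* = 53, q* = 245.
Because the ceiling (26) lies below the market-clearing price, it is binding.
At p = 26: qd = 404 - 3·26 = 326 and qs = 5·26 - 20 = 110.
Only 110 units reach the market. On the demand curve, the marginal buyer's willingness to pay at q = 110 is (404 - 110)/3 = 98.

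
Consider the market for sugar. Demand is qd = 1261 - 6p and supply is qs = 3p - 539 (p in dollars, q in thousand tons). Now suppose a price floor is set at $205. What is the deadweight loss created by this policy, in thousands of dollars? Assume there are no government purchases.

225

Setting quantity demanded equal to quantity supplied, 1261 - 6p = 3p - 539, gives p* = 200 and q* = 61.
Because the floor (205) lies above the market-clearing price, it is binding.
At p = 205: qd = 1261 - 6·205 = 31 and qs = 3·205 - 539 = 76.
Quantity traded falls to 31. At q = 31 the demand price is (1261 - 31)/6 = 205 and the supply price is (539 + 31)/3 = 190.
Deadweight loss = ½ · (205 - 190) · (61 - 31) = ½ · 15 · 30 = 225.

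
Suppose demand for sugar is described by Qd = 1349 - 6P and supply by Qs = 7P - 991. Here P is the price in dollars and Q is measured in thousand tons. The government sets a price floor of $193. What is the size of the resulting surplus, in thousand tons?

169

Equilibrium: 1349 - 6P = 7P - 991, so 2340 = 13P and P* = 180, Q* = 269.
Since 193 > 180, the floor is binding.
At P = 193: Qd = 1349 - 6·193 = 191 and Qs = 7·193 - 991 = 360.
Surplus = Qs - Qd = 360 - 191 = 169.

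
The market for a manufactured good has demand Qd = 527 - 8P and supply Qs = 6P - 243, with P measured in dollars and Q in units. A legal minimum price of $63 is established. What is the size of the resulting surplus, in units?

Without the control the market clears where 527 - 8P = 6P - 243, i.e. P* = 55 and Q* = 87.
Since 63 > 55, the floor is binding.
At P = 63: Qd = 527 - 8·63 = 23 and Qs = 6·63 - 243 = 135.
Surplus = Qs - Qd = 135 - 23 = 112.

112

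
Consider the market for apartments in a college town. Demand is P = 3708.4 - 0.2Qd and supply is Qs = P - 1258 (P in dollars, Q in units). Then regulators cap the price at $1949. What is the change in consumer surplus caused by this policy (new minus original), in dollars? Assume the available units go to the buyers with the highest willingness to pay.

751020.9

Rearranging demand gives Qd = 18542 - 5P. Without the control the market clears where 18542 - 5P = P - 1258, i.e. P* = 3300 and Q* = 2042.
Because the ceiling (1949) lies below the market-clearing price, it is binding.
At P = 1949: Qd = 18542 - 5·1949 = 8797 and Qs = 1949 - 1258 = 691.
Consumer surplus without the control is ½ · (3708.4 - 3300) · 2042 = 416976.4.
With the ceiling, 691 units are sold at 1949 (assume they go to the highest-value buyers). The demand price at Q = 691 is 3570.2, so CS = ½ · [(3708.4 - 1949) + (3570.2 - 1949)] · 691 = 1167997.3.
Change in consumer surplus = 1167997.3 - 416976.4 = 751020.9.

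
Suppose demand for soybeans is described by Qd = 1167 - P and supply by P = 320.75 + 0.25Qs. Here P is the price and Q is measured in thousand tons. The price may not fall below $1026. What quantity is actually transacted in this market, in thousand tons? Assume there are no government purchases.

141

Rearranging supply gives Qs = 4P - 1283. Without the control the market clears where 1167 - P = 4P - 1283, i.e. P* = 490 and Q* = 677.
The floor of 1026 is above the equilibrium price 490, so it binds.
At P = 1026: Qd = 1167 - 1026 = 141 and Qs = 4·1026 - 1283 = 2821.
The quantity actually transacted is the short side, demand: 141.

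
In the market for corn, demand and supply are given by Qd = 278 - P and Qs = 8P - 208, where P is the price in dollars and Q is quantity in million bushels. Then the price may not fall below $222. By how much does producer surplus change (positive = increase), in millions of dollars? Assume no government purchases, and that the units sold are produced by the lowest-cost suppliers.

Setting quantity demanded equal to quantity supplied, 278 - P = 8P - 208, gives P* = 54 and Q* = 224.
Since 222 > 54, the floor is binding.
At P = 222: Qd = 278 - 222 = 56 and Qs = 8·222 - 208 = 1568.
Producer surplus without the control is ½ · (54 - 26) · 224 = 3136.
With the floor, 56 units are sold at 222. The supply price at Q = 56 is 33, so PS = ½ · [(222 - 26) + (222 - 33)] · 56 = 10780.
Change in producer surplus = 10780 - 3136 = 7644.

7644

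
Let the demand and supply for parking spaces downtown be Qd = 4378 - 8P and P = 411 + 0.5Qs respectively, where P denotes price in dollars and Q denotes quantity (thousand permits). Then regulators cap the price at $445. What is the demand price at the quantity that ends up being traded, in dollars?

Rearranging supply gives Qs = 2P - 822. Equilibrium: 4378 - 8P = 2P - 822, so 5200 = 10P and P* = 520, Q* = 218.
The ceiling of 445 is below the equilibrium price 520, so it binds.
At P = 445: Qd = 4378 - 8·445 = 818 and Qs = 2·445 - 822 = 68.
Only 68 units reach the market. On the demand curve, the marginal buyer's willingness to pay at Q = 68 is (4378 - 68)/8 = 538.75.

538.75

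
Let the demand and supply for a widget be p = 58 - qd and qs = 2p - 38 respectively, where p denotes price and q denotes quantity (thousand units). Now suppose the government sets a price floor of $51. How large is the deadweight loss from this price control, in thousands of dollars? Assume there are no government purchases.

Rearranging demand gives qd = 58 - p. In a free market, 58 - p = 2p - 38 gives the equilibrium p* = 32, q* = 26.
Since 51 > 32, the floor is binding.
At p = 51: qd = 58 - 51 = 7 and qs = 2·51 - 38 = 64.
Quantity traded falls to 7. At q = 7 the demand price is 58 - 7 = 51 and the supply price is (38 + 7)/2 = 22.5.
Deadweight loss = ½ · (51 - 22.5) · (26 - 7) = ½ · 28.5 · 19 = 270.75.

270.75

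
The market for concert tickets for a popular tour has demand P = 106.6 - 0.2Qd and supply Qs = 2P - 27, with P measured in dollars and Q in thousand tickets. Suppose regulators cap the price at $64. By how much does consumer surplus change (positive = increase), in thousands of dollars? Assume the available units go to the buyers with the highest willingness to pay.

1513.6

Rearranging demand gives Qd = 533 - 5P. Without the control the market clears where 533 - 5P = 2P - 27, i.e. P* = 80 and Q* = 133.
Since 64 < 80, the ceiling is binding.
At P = 64: Qd = 533 - 5·64 = 213 and Qs = 2·64 - 27 = 101.
Consumer surplus without the control is ½ · (106.6 - 80) · 133 = 1768.9.
With the ceiling, 101 units are sold at 64 (assume they go to the highest-value buyers). The demand price at Q = 101 is 86.4, so CS = ½ · [(106.6 - 64) + (86.4 - 64)] · 101 = 3282.5.
Change in consumer surplus = 3282.5 - 1768.9 = 1513.6.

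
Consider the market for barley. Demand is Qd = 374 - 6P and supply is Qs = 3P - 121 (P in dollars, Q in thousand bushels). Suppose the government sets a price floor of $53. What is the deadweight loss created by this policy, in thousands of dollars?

In a free market, 374 - 6P = 3P - 121 gives the equilibrium P* = 55, Q* = 44.
Since 53 is below P* = 55, the floor does not bind and the free-market outcome prevails.
Since the control does not bind, no trades are prevented and deadweight loss is zero.

0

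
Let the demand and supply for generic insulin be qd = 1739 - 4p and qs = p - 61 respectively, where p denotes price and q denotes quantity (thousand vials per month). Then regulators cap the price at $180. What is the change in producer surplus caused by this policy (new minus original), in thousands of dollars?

In a free market, 1739 - 4p = p - 61 gives the equilibrium p* = 360, q* = 299.
Since 180 < 360, the ceiling is binding.
At p = 180: qd = 1739 - 4·180 = 1019 and qs = 180 - 61 = 119.
Producer surplus without the control is ½ · (360 - 61) · 299 = 44700.5.
With the ceiling, producers sell 119 units at 180, so PS = ½ · (180 - 61) · 119 = 7080.5.
Change in producer surplus = 7080.5 - 44700.5 = -37620.

-37620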